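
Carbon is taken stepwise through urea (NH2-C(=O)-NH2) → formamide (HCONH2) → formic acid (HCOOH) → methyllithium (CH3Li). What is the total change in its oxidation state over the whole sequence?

-8

Carbon oxidation states along the series — urea: +4, formamide: +2, formic acid: +2, methyllithium: -4.
Net change = -4 − (+4) = -8.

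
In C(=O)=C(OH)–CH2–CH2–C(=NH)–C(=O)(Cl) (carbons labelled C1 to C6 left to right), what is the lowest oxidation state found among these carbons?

Tallying each carbon's bonds:
C1: 2C, 2O → 0 + 2 = +2
C2: 3C, 1O → 0 + 1 = +1
C3: 2C, 2H → 0 − 2 = -2
C4: 2C, 2H → 0 − 2 = -2
C5: 2C, 2N → 0 + 2 = +2
C6: 1C, 2O, 1Cl → 0 + 2 + 1 = +3
The lowest value is -2.

-2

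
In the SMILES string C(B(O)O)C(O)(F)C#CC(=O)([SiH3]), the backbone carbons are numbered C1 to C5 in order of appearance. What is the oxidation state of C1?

Count +1 for every bond to an atom more electronegative than carbon and −1 for every bond to one less electronegative; C–C bonds are 0.
C1 has one bond to C (0), one bond to H (-1), one bond to H (-1), one bond to B (-1).
Oxidation state = 0 − 1 − 1 − 1 = -3.

-3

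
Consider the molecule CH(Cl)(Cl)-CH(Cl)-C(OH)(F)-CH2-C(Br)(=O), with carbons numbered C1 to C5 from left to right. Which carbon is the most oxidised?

C5

Assign +1 per bond to O/N/halogen, −1 per bond to H or an electropositive element, and 0 per bond to carbon. Tallying each carbon:
C1: 1C, 1H, 2Cl → 0 − 1 + 2 = +1
C2: 2C, 1H, 1Cl → 0 − 1 + 1 = 0
C3: 2C, 1O, 1F → 0 + 1 + 1 = +2
C4: 2C, 2H → 0 − 2 = -2
C5: 1C, 2O, 1Br → 0 + 2 + 1 = +3
The most oxidised carbon is C5 at +3.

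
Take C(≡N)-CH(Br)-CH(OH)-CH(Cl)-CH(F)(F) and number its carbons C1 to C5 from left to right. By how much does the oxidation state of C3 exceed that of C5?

-1

C3: 2C, 1H, 1O → 0 − 1 + 1 = 0
C5: 1C, 1H, 2F → 0 − 1 + 2 = +1
Difference: 0 − (+1) = -1.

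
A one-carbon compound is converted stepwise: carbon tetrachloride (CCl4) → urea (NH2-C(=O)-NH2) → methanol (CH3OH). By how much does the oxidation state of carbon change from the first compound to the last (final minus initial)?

-6

Carbon oxidation states along the series — carbon tetrachloride: +4, urea: +4, methanol: -2.
Net change = -2 − (+4) = -6.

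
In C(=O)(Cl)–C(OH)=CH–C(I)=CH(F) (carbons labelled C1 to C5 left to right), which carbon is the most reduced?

C3

Bonds to more-electronegative neighbours contribute +1 each, bonds to H or metals contribute −1 each, and C–C bonds contribute 0. Tallying each carbon:
C1: 1C, 2O, 1Cl → 0 + 2 + 1 = +3
C2: 3C, 1O → 0 + 1 = +1
C3: 3C, 1H → 0 − 1 = -1
C4: 3C, 1I → 0 + 1 = +1
C5: 2C, 1H, 1F → 0 − 1 + 1 = 0
The most reduced carbon is C3 at -1.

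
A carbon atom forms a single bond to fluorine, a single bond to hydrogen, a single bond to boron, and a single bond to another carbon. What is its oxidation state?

-1

Assign +1 per bond to O/N/halogen, −1 per bond to H or an electropositive element, and 0 per bond to carbon.
The carbon has one bond to C (0), one bond to H (-1), one bond to B (-1), one bond to F (+1).
Oxidation state = 0 − 1 − 1 + 1 = -1.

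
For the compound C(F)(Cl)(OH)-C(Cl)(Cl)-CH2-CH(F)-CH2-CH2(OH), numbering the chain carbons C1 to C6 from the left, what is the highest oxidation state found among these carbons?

Tallying each carbon's bonds:
C1: 1C, 1O, 1F, 1Cl → 0 + 1 + 1 + 1 = +3
C2: 2C, 2Cl → 0 + 2 = +2
C3: 2C, 2H → 0 − 2 = -2
C4: 2C, 1H, 1F → 0 − 1 + 1 = 0
C5: 2C, 2H → 0 − 2 = -2
C6: 1C, 2H, 1O → 0 − 2 + 1 = -1
The highest value is +3.

+3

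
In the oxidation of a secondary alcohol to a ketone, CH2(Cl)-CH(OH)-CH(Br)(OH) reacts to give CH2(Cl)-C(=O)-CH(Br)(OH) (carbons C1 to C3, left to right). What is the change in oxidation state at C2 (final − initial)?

Before: C2 has 2 bonds to C, 1 bond to H, 1 bond to O → oxidation state 0.
After: C2 has 2 bonds to C, 2 bonds to O → oxidation state +2.
Δ = +2 − (0) = +2, so this is an oxidation at C2.

+2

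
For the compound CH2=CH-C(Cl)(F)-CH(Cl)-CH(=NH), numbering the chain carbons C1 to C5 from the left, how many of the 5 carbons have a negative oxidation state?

2

Tallying each carbon's bonds:
C1: 2C, 2H → 0 − 2 = -2
C2: 3C, 1H → 0 − 1 = -1
C3: 2C, 1F, 1Cl → 0 + 1 + 1 = +2
C4: 2C, 1H, 1Cl → 0 − 1 + 1 = 0
C5: 1C, 1H, 2N → 0 − 1 + 2 = +1
2 carbons (C1, C2) meet the condition.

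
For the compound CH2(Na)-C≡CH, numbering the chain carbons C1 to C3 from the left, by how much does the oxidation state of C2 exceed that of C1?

C2: 4C → 0 = 0
C1: 1C, 2H, 1Na → 0 − 2 − 1 = -3
Difference: 0 − (-3) = +3.

+3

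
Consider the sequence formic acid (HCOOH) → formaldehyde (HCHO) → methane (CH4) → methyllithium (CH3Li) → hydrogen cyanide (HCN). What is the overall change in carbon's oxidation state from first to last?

0

Carbon oxidation states along the series — formic acid: +2, formaldehyde: 0, methane: -4, methyllithium: -4, hydrogen cyanide: +2.
Net change = +2 − (+2) = 0.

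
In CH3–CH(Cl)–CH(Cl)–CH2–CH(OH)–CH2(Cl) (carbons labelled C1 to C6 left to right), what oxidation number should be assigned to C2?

0

C2 has one bond to C (0), one bond to C (0), one bond to Cl (+1), one bond to H (-1).
Oxidation state = 0 + 0 + 1 − 1 = 0.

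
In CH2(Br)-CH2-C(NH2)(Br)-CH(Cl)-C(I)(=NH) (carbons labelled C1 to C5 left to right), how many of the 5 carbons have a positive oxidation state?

2

Bonds to more-electronegative neighbours contribute +1 each, bonds to H or metals contribute −1 each, and C–C bonds contribute 0. Tallying each carbon:
C1: 1C, 2H, 1Br → 0 − 2 + 1 = -1
C2: 2C, 2H → 0 − 2 = -2
C3: 2C, 1N, 1Br → 0 + 1 + 1 = +2
C4: 2C, 1H, 1Cl → 0 − 1 + 1 = 0
C5: 1C, 2N, 1I → 0 + 2 + 1 = +3
2 carbons (C3, C5) meet the condition.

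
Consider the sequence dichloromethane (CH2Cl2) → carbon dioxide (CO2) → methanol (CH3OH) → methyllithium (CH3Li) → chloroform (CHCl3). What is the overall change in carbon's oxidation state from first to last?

Carbon oxidation states along the series — dichloromethane: 0, carbon dioxide: +4, methanol: -2, methyllithium: -4, chloroform: +2.
Net change = +2 − (0) = +2.

+2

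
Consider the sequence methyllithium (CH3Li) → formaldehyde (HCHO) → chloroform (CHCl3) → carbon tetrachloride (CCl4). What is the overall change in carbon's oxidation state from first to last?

Carbon oxidation states along the series — methyllithium: -4, formaldehyde: 0, chloroform: +2, carbon tetrachloride: +4.
Net change = +4 − (-4) = +8.

+8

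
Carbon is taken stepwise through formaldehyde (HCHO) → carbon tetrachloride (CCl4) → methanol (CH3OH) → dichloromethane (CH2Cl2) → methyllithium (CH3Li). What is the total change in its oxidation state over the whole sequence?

Carbon oxidation states along the series — formaldehyde: 0, carbon tetrachloride: +4, methanol: -2, dichloromethane: 0, methyllithium: -4.
Net change = -4 − (0) = -4.

-4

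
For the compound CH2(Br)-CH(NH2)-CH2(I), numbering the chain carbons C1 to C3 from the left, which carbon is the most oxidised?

C2

Tallying each carbon's bonds:
C1: 1C, 2H, 1Br → 0 − 2 + 1 = -1
C2: 2C, 1H, 1N → 0 − 1 + 1 = 0
C3: 1C, 2H, 1I → 0 − 2 + 1 = -1
The most oxidised carbon is C2 at 0.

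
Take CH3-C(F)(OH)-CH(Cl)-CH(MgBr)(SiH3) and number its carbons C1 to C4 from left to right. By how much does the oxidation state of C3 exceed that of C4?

C3: 2C, 1H, 1Cl → 0 − 1 + 1 = 0
C4: 1C, 1H, 1Mg, 1Si → 0 − 1 − 1 − 1 = -3
Difference: 0 − (-3) = +3.

+3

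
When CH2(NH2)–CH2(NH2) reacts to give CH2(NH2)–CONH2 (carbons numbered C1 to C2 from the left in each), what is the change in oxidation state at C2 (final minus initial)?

+4

Before: C2 has 1 bond to C, 2 bonds to H, 1 bond to N → oxidation state -1.
After: C2 has 1 bond to C, 2 bonds to O, 1 bond to N → oxidation state +3.
Δ = +3 − (-1) = +4, so this is an oxidation at C2.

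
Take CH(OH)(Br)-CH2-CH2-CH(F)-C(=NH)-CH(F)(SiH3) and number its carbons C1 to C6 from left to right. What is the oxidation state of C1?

+1

Bonds to more-electronegative neighbours contribute +1 each, bonds to H or metals contribute −1 each, and C–C bonds contribute 0.
C1 has one bond to C (0), one bond to O (+1), one bond to H (-1), one bond to Br (+1).
Oxidation state = 0 + 1 − 1 + 1 = +1.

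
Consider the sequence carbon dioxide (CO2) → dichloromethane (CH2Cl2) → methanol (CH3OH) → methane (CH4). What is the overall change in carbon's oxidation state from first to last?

-8

Carbon oxidation states along the series — carbon dioxide: +4, dichloromethane: 0, methanol: -2, methane: -4.
Net change = -4 − (+4) = -8.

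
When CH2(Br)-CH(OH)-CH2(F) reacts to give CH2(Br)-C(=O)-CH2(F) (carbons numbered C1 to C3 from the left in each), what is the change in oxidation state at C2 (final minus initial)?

Before: C2 has 2 bonds to C, 1 bond to H, 1 bond to O → oxidation state 0.
After: C2 has 2 bonds to C, 2 bonds to O → oxidation state +2.
Δ = +2 − (0) = +2, so this is an oxidation at C2.

+2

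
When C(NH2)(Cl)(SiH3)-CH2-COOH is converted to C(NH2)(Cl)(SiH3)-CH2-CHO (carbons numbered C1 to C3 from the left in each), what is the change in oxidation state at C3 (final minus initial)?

-2

Before: C3 has 1 bond to C, 3 bonds to O → oxidation state +3.
After: C3 has 1 bond to C, 1 bond to H, 2 bonds to O → oxidation state +1.
Δ = +1 − (+3) = -2, so this is a reduction at C3.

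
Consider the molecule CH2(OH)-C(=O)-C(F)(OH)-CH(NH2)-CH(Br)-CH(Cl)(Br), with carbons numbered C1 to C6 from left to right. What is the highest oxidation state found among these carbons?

+2

Tallying each carbon's bonds:
C1: 1C, 2H, 1O → 0 − 2 + 1 = -1
C2: 2C, 2O → 0 + 2 = +2
C3: 2C, 1O, 1F → 0 + 1 + 1 = +2
C4: 2C, 1H, 1N → 0 − 1 + 1 = 0
C5: 2C, 1H, 1Br → 0 − 1 + 1 = 0
C6: 1C, 1H, 1Cl, 1Br → 0 − 1 + 1 + 1 = +1
The highest value is +2.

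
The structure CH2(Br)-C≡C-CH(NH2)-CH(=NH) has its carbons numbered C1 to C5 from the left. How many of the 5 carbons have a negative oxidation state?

1

Count +1 for every bond to an atom more electronegative than carbon and −1 for every bond to one less electronegative; C–C bonds are 0. Tallying each carbon:
C1: 1C, 2H, 1Br → 0 − 2 + 1 = -1
C2: 4C → 0 = 0
C3: 4C → 0 = 0
C4: 2C, 1H, 1N → 0 − 1 + 1 = 0
C5: 1C, 1H, 2N → 0 − 1 + 2 = +1
1 carbon (C1) meets the condition.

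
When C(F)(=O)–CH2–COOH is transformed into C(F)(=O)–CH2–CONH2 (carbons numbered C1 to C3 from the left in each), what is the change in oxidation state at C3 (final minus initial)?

Before: C3 has 1 bond to C, 3 bonds to O → oxidation state +3.
After: C3 has 1 bond to C, 2 bonds to O, 1 bond to N → oxidation state +3.
Δ = +3 − (+3) = 0, so no net redox change at C3.

0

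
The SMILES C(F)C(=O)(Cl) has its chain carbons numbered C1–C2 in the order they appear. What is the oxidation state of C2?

Bonds to more-electronegative neighbours contribute +1 each, bonds to H or metals contribute −1 each, and C–C bonds contribute 0.
C2 has one bond to C (0), a double bond to O (2×+1 = +2), one bond to Cl (+1).
Oxidation state = 0 + 2 + 1 = +3.

+3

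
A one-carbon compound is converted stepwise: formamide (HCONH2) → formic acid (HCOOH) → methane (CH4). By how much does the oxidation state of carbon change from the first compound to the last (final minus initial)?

Carbon oxidation states along the series — formamide: +2, formic acid: +2, methane: -4.
Net change = -4 − (+2) = -6.

-6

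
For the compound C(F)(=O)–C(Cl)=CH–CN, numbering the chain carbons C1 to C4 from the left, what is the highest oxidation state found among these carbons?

Tallying each carbon's bonds:
C1: 1C, 2O, 1F → 0 + 2 + 1 = +3
C2: 3C, 1Cl → 0 + 1 = +1
C3: 3C, 1H → 0 − 1 = -1
C4: 1C, 3N → 0 + 3 = +3
The highest value is +3.

+3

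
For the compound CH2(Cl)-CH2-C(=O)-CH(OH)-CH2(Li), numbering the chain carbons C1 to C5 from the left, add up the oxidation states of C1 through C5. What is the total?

Count +1 for every bond to an atom more electronegative than carbon and −1 for every bond to one less electronegative; C–C bonds are 0. Tallying each carbon:
C1: 1C, 2H, 1Cl → 0 − 2 + 1 = -1
C2: 2C, 2H → 0 − 2 = -2
C3: 2C, 2O → 0 + 2 = +2
C4: 2C, 1H, 1O → 0 − 1 + 1 = 0
C5: 1C, 2H, 1Li → 0 − 2 − 1 = -3
Sum = -1 − 2 + 2 + 0 − 3 = -4.

-4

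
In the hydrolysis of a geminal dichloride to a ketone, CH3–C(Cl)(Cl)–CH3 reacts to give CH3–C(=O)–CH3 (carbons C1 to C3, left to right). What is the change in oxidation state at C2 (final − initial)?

0

Before: C2 has 2 bonds to C, 2 bonds to Cl → oxidation state +2.
After: C2 has 2 bonds to C, 2 bonds to O → oxidation state +2.
Δ = +2 − (+2) = 0, so no net redox change at C2.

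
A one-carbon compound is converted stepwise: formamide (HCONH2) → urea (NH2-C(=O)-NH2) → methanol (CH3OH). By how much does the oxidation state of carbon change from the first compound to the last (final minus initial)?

Carbon oxidation states along the series — formamide: +2, urea: +4, methanol: -2.
Net change = -2 − (+2) = -4.

-4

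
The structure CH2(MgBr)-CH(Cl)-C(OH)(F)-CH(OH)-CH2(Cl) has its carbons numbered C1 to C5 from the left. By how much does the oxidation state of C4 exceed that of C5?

+1

C4: 2C, 1H, 1O → 0 − 1 + 1 = 0
C5: 1C, 2H, 1Cl → 0 − 2 + 1 = -1
Difference: 0 − (-1) = +1.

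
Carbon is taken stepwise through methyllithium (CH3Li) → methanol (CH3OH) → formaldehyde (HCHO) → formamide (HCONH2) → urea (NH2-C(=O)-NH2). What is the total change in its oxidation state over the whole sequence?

Carbon oxidation states along the series — methyllithium: -4, methanol: -2, formaldehyde: 0, formamide: +2, urea: +4.
Net change = +4 − (-4) = +8.

+8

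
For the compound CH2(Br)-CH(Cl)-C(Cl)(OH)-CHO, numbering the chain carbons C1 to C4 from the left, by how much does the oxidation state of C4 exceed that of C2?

+1

C4: 1C, 1H, 2O → 0 − 1 + 2 = +1
C2: 2C, 1H, 1Cl → 0 − 1 + 1 = 0
Difference: +1 − (0) = +1.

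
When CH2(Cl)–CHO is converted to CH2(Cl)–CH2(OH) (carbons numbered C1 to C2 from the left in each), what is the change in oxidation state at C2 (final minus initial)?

-2

Before: C2 has 1 bond to C, 1 bond to H, 2 bonds to O → oxidation state +1.
After: C2 has 1 bond to C, 2 bonds to H, 1 bond to O → oxidation state -1.
Δ = -1 − (+1) = -2, so this is a reduction at C2.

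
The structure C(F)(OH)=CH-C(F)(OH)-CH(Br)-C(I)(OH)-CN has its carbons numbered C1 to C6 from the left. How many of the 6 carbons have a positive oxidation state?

4

Count +1 for every bond to an atom more electronegative than carbon and −1 for every bond to one less electronegative; C–C bonds are 0. Tallying each carbon:
C1: 2C, 1O, 1F → 0 + 1 + 1 = +2
C2: 3C, 1H → 0 − 1 = -1
C3: 2C, 1O, 1F → 0 + 1 + 1 = +2
C4: 2C, 1H, 1Br → 0 − 1 + 1 = 0
C5: 2C, 1O, 1I → 0 + 1 + 1 = +2
C6: 1C, 3N → 0 + 3 = +3
4 carbons (C1, C3, C5, C6) meet the condition.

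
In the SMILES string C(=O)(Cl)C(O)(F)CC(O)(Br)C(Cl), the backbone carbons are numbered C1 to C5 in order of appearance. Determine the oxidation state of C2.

C2 has one bond to C (0), one bond to C (0), one bond to O (+1), one bond to F (+1).
Oxidation state = 0 + 0 + 1 + 1 = +2.

+2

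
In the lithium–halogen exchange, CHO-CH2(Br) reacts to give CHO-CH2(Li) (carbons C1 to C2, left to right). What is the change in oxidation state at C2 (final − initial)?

-2

Before: C2 has 1 bond to C, 2 bonds to H, 1 bond to Br → oxidation state -1.
After: C2 has 1 bond to C, 2 bonds to H, 1 bond to Li → oxidation state -3.
Δ = -3 − (-1) = -2, so this is a reduction at C2.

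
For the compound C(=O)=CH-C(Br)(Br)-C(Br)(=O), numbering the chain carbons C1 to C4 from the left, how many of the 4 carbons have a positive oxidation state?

Each bond to a more electronegative atom (O, N, halogen) counts +1, each bond to a less electronegative atom (H, metal, B, Si) counts −1, and each C–C bond counts 0. Tallying each carbon:
C1: 2C, 2O → 0 + 2 = +2
C2: 3C, 1H → 0 − 1 = -1
C3: 2C, 2Br → 0 + 2 = +2
C4: 1C, 2O, 1Br → 0 + 2 + 1 = +3
3 carbons (C1, C3, C4) meet the condition.

3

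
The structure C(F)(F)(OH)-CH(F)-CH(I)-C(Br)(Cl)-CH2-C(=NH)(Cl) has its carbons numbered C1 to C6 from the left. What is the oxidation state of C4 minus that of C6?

C4: 2C, 1Cl, 1Br → 0 + 1 + 1 = +2
C6: 1C, 2N, 1Cl → 0 + 2 + 1 = +3
Difference: +2 − (+3) = -1.

-1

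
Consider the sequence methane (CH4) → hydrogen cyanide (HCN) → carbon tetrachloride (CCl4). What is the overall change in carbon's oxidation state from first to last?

+8

Carbon oxidation states along the series — methane: -4, hydrogen cyanide: +2, carbon tetrachloride: +4.
Net change = +4 − (-4) = +8.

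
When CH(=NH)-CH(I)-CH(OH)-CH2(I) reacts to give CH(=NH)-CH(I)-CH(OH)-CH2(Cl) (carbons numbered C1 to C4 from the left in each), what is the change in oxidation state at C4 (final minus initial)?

Before: C4 has 1 bond to C, 2 bonds to H, 1 bond to I → oxidation state -1.
After: C4 has 1 bond to C, 2 bonds to H, 1 bond to Cl → oxidation state -1.
Δ = -1 − (-1) = 0, so no net redox change at C4.

0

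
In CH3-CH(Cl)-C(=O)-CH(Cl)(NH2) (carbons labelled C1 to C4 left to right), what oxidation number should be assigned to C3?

C3 has one bond to C (0), one bond to C (0), a double bond to O (2×+1 = +2).
Oxidation state = 0 + 0 + 2 = +2.

+2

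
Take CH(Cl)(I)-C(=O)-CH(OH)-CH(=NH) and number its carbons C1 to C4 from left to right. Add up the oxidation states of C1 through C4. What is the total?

+4

Tallying each carbon's bonds:
C1: 1C, 1H, 1Cl, 1I → 0 − 1 + 1 + 1 = +1
C2: 2C, 2O → 0 + 2 = +2
C3: 2C, 1H, 1O → 0 − 1 + 1 = 0
C4: 1C, 1H, 2N → 0 − 1 + 2 = +1
Sum = +1 + 2 + 0 + 1 = +4.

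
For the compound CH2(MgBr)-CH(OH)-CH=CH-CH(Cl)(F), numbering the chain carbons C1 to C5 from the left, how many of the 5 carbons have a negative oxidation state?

3

Tallying each carbon's bonds:
C1: 1C, 2H, 1Mg → 0 − 2 − 1 = -3
C2: 2C, 1H, 1O → 0 − 1 + 1 = 0
C3: 3C, 1H → 0 − 1 = -1
C4: 3C, 1H → 0 − 1 = -1
C5: 1C, 1H, 1F, 1Cl → 0 − 1 + 1 + 1 = +1
3 carbons (C1, C3, C4) meet the condition.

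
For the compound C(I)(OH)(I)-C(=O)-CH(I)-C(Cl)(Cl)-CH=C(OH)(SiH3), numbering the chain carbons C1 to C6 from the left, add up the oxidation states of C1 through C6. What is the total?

+6

Bonds to more-electronegative neighbours contribute +1 each, bonds to H or metals contribute −1 each, and C–C bonds contribute 0. Tallying each carbon:
C1: 1C, 1O, 2I → 0 + 1 + 2 = +3
C2: 2C, 2O → 0 + 2 = +2
C3: 2C, 1H, 1I → 0 − 1 + 1 = 0
C4: 2C, 2Cl → 0 + 2 = +2
C5: 3C, 1H → 0 − 1 = -1
C6: 2C, 1O, 1Si → 0 + 1 − 1 = 0
Sum = +3 + 2 + 0 + 2 − 1 + 0 = +6.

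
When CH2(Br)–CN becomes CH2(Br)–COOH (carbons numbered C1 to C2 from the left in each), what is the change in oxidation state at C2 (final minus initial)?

0

Before: C2 has 1 bond to C, 3 bonds to N → oxidation state +3.
After: C2 has 1 bond to C, 3 bonds to O → oxidation state +3.
Δ = +3 − (+3) = 0, so no net redox change at C2.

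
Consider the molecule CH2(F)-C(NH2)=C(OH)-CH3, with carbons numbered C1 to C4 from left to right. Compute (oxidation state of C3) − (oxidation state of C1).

C3: 3C, 1O → 0 + 1 = +1
C1: 1C, 2H, 1F → 0 − 2 + 1 = -1
Difference: +1 − (-1) = +2.

+2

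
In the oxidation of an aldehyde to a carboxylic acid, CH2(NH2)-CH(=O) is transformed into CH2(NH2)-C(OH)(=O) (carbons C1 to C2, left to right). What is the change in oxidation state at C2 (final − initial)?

Before: C2 has 1 bond to C, 1 bond to H, 2 bonds to O → oxidation state +1.
After: C2 has 1 bond to C, 3 bonds to O → oxidation state +3.
Δ = +3 − (+1) = +2, so this is an oxidation at C2.

+2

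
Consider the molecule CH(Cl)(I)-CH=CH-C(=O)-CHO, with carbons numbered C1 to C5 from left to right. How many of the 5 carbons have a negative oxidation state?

Count +1 for every bond to an atom more electronegative than carbon and −1 for every bond to one less electronegative; C–C bonds are 0. Tallying each carbon:
C1: 1C, 1H, 1Cl, 1I → 0 − 1 + 1 + 1 = +1
C2: 3C, 1H → 0 − 1 = -1
C3: 3C, 1H → 0 − 1 = -1
C4: 2C, 2O → 0 + 2 = +2
C5: 1C, 1H, 2O → 0 − 1 + 2 = +1
2 carbons (C2, C3) meet the condition.

2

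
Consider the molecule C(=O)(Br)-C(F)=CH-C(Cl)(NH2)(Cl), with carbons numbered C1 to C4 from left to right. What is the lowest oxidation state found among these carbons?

-1

Tallying each carbon's bonds:
C1: 1C, 2O, 1Br → 0 + 2 + 1 = +3
C2: 3C, 1F → 0 + 1 = +1
C3: 3C, 1H → 0 − 1 = -1
C4: 1C, 1N, 2Cl → 0 + 1 + 2 = +3
The lowest value is -1.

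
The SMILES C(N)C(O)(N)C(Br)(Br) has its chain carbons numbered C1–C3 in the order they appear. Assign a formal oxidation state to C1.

-1

Count +1 for every bond to an atom more electronegative than carbon and −1 for every bond to one less electronegative; C–C bonds are 0.
C1 has one bond to C (0), one bond to H (-1), one bond to H (-1), one bond to N (+1).
Oxidation state = 0 − 1 − 1 + 1 = -1.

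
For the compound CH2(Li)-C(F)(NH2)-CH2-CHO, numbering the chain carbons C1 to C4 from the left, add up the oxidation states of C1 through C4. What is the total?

-2

Assign +1 per bond to O/N/halogen, −1 per bond to H or an electropositive element, and 0 per bond to carbon. Tallying each carbon:
C1: 1C, 2H, 1Li → 0 − 2 − 1 = -3
C2: 2C, 1N, 1F → 0 + 1 + 1 = +2
C3: 2C, 2H → 0 − 2 = -2
C4: 1C, 1H, 2O → 0 − 1 + 2 = +1
Sum = -3 + 2 − 2 + 1 = -2.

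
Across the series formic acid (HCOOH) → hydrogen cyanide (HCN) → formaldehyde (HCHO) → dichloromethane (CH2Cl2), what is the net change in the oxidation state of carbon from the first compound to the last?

Carbon oxidation states along the series — formic acid: +2, hydrogen cyanide: +2, formaldehyde: 0, dichloromethane: 0.
Net change = 0 − (+2) = -2.

-2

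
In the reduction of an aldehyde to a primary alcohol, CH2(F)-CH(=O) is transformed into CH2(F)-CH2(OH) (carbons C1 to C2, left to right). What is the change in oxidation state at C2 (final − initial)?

-2

Before: C2 has 1 bond to C, 1 bond to H, 2 bonds to O → oxidation state +1.
After: C2 has 1 bond to C, 2 bonds to H, 1 bond to O → oxidation state -1.
Δ = -1 − (+1) = -2, so this is a reduction at C2.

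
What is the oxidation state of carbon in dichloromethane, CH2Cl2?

Each bond to a more electronegative atom (O, N, halogen) counts +1, each bond to a less electronegative atom (H, metal, B, Si) counts −1, and each C–C bond counts 0.
The carbon has one bond to H (-1), one bond to H (-1), one bond to Cl (+1), one bond to Cl (+1).
Oxidation state = -1 − 1 + 1 + 1 = 0.

0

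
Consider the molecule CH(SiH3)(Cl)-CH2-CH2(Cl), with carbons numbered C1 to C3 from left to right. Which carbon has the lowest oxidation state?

C2

Count +1 for every bond to an atom more electronegative than carbon and −1 for every bond to one less electronegative; C–C bonds are 0. Tallying each carbon:
C1: 1C, 1H, 1Cl, 1Si → 0 − 1 + 1 − 1 = -1
C2: 2C, 2H → 0 − 2 = -2
C3: 1C, 2H, 1Cl → 0 − 2 + 1 = -1
The most reduced carbon is C2 at -2.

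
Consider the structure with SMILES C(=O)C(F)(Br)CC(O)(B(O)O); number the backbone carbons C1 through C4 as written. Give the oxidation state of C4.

-1

C4 has one bond to C (0), one bond to O (+1), one bond to H (-1), one bond to B (-1).
Oxidation state = 0 + 1 − 1 − 1 = -1.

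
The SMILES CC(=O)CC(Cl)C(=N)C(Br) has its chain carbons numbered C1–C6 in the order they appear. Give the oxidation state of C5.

C5 has one bond to C (0), one bond to C (0), a double bond to N (2×+1 = +2).
Oxidation state = 0 + 0 + 2 = +2.

+2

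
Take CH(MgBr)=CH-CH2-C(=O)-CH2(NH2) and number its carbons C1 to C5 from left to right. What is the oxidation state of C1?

C1 has a double bond to C (2×0 = 0), one bond to Mg (-1), one bond to H (-1).
Oxidation state = 0 − 1 − 1 = -2.

-2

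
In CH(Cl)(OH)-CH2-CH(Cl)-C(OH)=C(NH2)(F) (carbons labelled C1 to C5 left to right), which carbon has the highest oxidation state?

C5

Each bond to a more electronegative atom (O, N, halogen) counts +1, each bond to a less electronegative atom (H, metal, B, Si) counts −1, and each C–C bond counts 0. Tallying each carbon:
C1: 1C, 1H, 1O, 1Cl → 0 − 1 + 1 + 1 = +1
C2: 2C, 2H → 0 − 2 = -2
C3: 2C, 1H, 1Cl → 0 − 1 + 1 = 0
C4: 3C, 1O → 0 + 1 = +1
C5: 2C, 1N, 1F → 0 + 1 + 1 = +2
The most oxidised carbon is C5 at +2.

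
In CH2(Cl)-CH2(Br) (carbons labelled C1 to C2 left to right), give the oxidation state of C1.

Assign +1 per bond to O/N/halogen, −1 per bond to H or an electropositive element, and 0 per bond to carbon.
C1 has one bond to C (0), one bond to Cl (+1), one bond to H (-1), one bond to H (-1).
Oxidation state = 0 + 1 − 1 − 1 = -1.

-1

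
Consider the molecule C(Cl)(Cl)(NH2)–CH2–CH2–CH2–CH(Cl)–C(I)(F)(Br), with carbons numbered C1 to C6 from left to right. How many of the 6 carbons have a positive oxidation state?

Assign +1 per bond to O/N/halogen, −1 per bond to H or an electropositive element, and 0 per bond to carbon. Tallying each carbon:
C1: 1C, 1N, 2Cl → 0 + 1 + 2 = +3
C2: 2C, 2H → 0 − 2 = -2
C3: 2C, 2H → 0 − 2 = -2
C4: 2C, 2H → 0 − 2 = -2
C5: 2C, 1H, 1Cl → 0 − 1 + 1 = 0
C6: 1C, 1F, 1Br, 1I → 0 + 1 + 1 + 1 = +3
2 carbons (C1, C6) meet the condition.

2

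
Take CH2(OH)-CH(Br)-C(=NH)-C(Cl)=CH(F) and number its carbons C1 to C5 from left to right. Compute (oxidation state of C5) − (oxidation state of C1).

+1

C5: 2C, 1H, 1F → 0 − 1 + 1 = 0
C1: 1C, 2H, 1O → 0 − 2 + 1 = -1
Difference: 0 − (-1) = +1.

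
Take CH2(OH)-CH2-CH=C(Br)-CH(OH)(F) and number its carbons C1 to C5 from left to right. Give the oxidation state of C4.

C4 has a double bond to C (2×0 = 0), one bond to C (0), one bond to Br (+1).
Oxidation state = 0 + 0 + 1 = +1.

+1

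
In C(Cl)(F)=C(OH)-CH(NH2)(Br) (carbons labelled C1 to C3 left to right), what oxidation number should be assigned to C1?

Count +1 for every bond to an atom more electronegative than carbon and −1 for every bond to one less electronegative; C–C bonds are 0.
C1 has a double bond to C (2×0 = 0), one bond to Cl (+1), one bond to F (+1).
Oxidation state = 0 + 1 + 1 = +2.

+2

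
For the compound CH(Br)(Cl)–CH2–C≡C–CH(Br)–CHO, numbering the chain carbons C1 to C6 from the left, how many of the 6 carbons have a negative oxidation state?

Assign +1 per bond to O/N/halogen, −1 per bond to H or an electropositive element, and 0 per bond to carbon. Tallying each carbon:
C1: 1C, 1H, 1Cl, 1Br → 0 − 1 + 1 + 1 = +1
C2: 2C, 2H → 0 − 2 = -2
C3: 4C → 0 = 0
C4: 4C → 0 = 0
C5: 2C, 1H, 1Br → 0 − 1 + 1 = 0
C6: 1C, 1H, 2O → 0 − 1 + 2 = +1
1 carbon (C2) meets the condition.

1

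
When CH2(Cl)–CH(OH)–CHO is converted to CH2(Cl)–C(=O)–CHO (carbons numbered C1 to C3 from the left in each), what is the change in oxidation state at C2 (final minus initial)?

+2

Before: C2 has 2 bonds to C, 1 bond to H, 1 bond to O → oxidation state 0.
After: C2 has 2 bonds to C, 2 bonds to O → oxidation state +2.
Δ = +2 − (0) = +2, so this is an oxidation at C2.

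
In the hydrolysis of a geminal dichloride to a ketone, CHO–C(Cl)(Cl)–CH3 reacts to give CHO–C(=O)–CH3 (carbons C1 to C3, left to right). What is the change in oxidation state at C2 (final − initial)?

Before: C2 has 2 bonds to C, 2 bonds to Cl → oxidation state +2.
After: C2 has 2 bonds to C, 2 bonds to O → oxidation state +2.
Δ = +2 − (+2) = 0, so no net redox change at C2.

0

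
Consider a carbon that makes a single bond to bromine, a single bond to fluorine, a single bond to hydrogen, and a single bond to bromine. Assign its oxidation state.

+2

The carbon has one bond to Br (+1), one bond to H (-1), one bond to Br (+1), one bond to F (+1).
Oxidation state = +1 − 1 + 1 + 1 = +2.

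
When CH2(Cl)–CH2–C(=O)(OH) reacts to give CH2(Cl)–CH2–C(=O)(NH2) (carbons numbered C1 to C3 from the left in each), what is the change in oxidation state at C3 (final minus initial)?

Before: C3 has 1 bond to C, 3 bonds to O → oxidation state +3.
After: C3 has 1 bond to C, 2 bonds to O, 1 bond to N → oxidation state +3.
Δ = +3 − (+3) = 0, so no net redox change at C3.

0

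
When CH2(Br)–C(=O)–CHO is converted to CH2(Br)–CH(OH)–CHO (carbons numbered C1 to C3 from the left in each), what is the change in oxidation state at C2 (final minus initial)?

Before: C2 has 2 bonds to C, 2 bonds to O → oxidation state +2.
After: C2 has 2 bonds to C, 1 bond to H, 1 bond to O → oxidation state 0.
Δ = 0 − (+2) = -2, so this is a reduction at C2.

-2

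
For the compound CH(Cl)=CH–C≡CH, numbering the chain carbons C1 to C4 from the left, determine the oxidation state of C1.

C1 has a double bond to C (2×0 = 0), one bond to H (-1), one bond to Cl (+1).
Oxidation state = 0 − 1 + 1 = 0.

0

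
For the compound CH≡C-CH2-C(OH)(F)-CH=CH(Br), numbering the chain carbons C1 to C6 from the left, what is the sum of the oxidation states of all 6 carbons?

-2

Tallying each carbon's bonds:
C1: 3C, 1H → 0 − 1 = -1
C2: 4C → 0 = 0
C3: 2C, 2H → 0 − 2 = -2
C4: 2C, 1O, 1F → 0 + 1 + 1 = +2
C5: 3C, 1H → 0 − 1 = -1
C6: 2C, 1H, 1Br → 0 − 1 + 1 = 0
Sum = -1 + 0 − 2 + 2 − 1 + 0 = -2.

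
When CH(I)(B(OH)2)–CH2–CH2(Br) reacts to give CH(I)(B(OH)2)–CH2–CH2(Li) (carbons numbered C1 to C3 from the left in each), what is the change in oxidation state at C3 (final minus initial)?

Before: C3 has 1 bond to C, 2 bonds to H, 1 bond to Br → oxidation state -1.
After: C3 has 1 bond to C, 2 bonds to H, 1 bond to Li → oxidation state -3.
Δ = -3 − (-1) = -2, so this is a reduction at C3.

-2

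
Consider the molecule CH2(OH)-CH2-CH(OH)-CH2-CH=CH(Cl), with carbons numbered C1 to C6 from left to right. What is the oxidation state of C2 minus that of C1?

-1

C2: 2C, 2H → 0 − 2 = -2
C1: 1C, 2H, 1O → 0 − 2 + 1 = -1
Difference: -2 − (-1) = -1.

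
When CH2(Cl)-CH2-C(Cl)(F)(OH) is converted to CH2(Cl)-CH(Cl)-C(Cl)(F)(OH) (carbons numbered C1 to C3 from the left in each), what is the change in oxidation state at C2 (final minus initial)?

Before: C2 has 2 bonds to C, 2 bonds to H → oxidation state -2.
After: C2 has 2 bonds to C, 1 bond to H, 1 bond to Cl → oxidation state 0.
Δ = 0 − (-2) = +2, so this is an oxidation at C2.

+2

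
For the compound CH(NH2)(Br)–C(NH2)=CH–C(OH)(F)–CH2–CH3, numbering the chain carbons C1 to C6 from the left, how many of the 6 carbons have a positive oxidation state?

Tallying each carbon's bonds:
C1: 1C, 1H, 1N, 1Br → 0 − 1 + 1 + 1 = +1
C2: 3C, 1N → 0 + 1 = +1
C3: 3C, 1H → 0 − 1 = -1
C4: 2C, 1O, 1F → 0 + 1 + 1 = +2
C5: 2C, 2H → 0 − 2 = -2
C6: 1C, 3H → 0 − 3 = -3
3 carbons (C1, C2, C4) meet the condition.

3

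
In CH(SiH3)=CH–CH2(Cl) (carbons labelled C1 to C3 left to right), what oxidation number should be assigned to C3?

Bonds to more-electronegative neighbours contribute +1 each, bonds to H or metals contribute −1 each, and C–C bonds contribute 0.
C3 has one bond to C (0), one bond to Cl (+1), one bond to H (-1), one bond to H (-1).
Oxidation state = 0 + 1 − 1 − 1 = -1.

-1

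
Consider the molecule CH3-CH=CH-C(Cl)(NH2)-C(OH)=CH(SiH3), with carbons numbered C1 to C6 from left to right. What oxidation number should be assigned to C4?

Each bond to a more electronegative atom (O, N, halogen) counts +1, each bond to a less electronegative atom (H, metal, B, Si) counts −1, and each C–C bond counts 0.
C4 has one bond to C (0), one bond to C (0), one bond to Cl (+1), one bond to N (+1).
Oxidation state = 0 + 0 + 1 + 1 = +2.

+2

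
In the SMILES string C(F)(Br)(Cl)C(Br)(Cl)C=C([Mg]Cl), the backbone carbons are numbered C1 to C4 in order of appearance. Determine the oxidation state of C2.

Count +1 for every bond to an atom more electronegative than carbon and −1 for every bond to one less electronegative; C–C bonds are 0.
C2 has one bond to C (0), one bond to C (0), one bond to Br (+1), one bond to Cl (+1).
Oxidation state = 0 + 0 + 1 + 1 = +2.

+2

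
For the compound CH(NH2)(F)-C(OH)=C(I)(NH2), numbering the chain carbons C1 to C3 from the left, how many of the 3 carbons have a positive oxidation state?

Tallying each carbon's bonds:
C1: 1C, 1H, 1N, 1F → 0 − 1 + 1 + 1 = +1
C2: 3C, 1O → 0 + 1 = +1
C3: 2C, 1N, 1I → 0 + 1 + 1 = +2
3 carbons (C1, C2, C3) meet the condition.

3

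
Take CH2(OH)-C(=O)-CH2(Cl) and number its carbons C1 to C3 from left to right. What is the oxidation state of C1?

-1

Bonds to more-electronegative neighbours contribute +1 each, bonds to H or metals contribute −1 each, and C–C bonds contribute 0.
C1 has one bond to C (0), one bond to H (-1), one bond to H (-1), one bond to O (+1).
Oxidation state = 0 − 1 − 1 + 1 = -1.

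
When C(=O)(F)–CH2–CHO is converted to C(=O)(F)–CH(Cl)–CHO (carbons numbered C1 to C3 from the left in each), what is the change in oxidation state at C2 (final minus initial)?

Before: C2 has 2 bonds to C, 2 bonds to H → oxidation state -2.
After: C2 has 2 bonds to C, 1 bond to H, 1 bond to Cl → oxidation state 0.
Δ = 0 − (-2) = +2, so this is an oxidation at C2.

+2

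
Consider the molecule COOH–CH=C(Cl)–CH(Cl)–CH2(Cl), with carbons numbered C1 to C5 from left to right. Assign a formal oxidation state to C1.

+3

C1 has one bond to C (0), one bond to O (+1), a double bond to O (2×+1 = +2).
Oxidation state = 0 + 1 + 2 = +3.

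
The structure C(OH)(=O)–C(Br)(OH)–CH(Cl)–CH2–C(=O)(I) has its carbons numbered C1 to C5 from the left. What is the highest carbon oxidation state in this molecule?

+3

Bonds to more-electronegative neighbours contribute +1 each, bonds to H or metals contribute −1 each, and C–C bonds contribute 0. Tallying each carbon:
C1: 1C, 3O → 0 + 3 = +3
C2: 2C, 1O, 1Br → 0 + 1 + 1 = +2
C3: 2C, 1H, 1Cl → 0 − 1 + 1 = 0
C4: 2C, 2H → 0 − 2 = -2
C5: 1C, 2O, 1I → 0 + 2 + 1 = +3
The highest value is +3.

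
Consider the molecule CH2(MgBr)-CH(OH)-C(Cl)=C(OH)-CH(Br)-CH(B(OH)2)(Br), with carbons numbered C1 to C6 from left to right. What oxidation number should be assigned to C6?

-1

C6 has one bond to C (0), one bond to B (-1), one bond to Br (+1), one bond to H (-1).
Oxidation state = 0 − 1 + 1 − 1 = -1.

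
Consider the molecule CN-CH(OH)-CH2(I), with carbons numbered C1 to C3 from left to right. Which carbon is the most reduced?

Each bond to a more electronegative atom (O, N, halogen) counts +1, each bond to a less electronegative atom (H, metal, B, Si) counts −1, and each C–C bond counts 0. Tallying each carbon:
C1: 1C, 3N → 0 + 3 = +3
C2: 2C, 1H, 1O → 0 − 1 + 1 = 0
C3: 1C, 2H, 1I → 0 − 2 + 1 = -1
The most reduced carbon is C3 at -1.

C3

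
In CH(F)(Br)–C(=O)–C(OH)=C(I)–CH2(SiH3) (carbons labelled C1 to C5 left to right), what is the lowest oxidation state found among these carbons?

Tallying each carbon's bonds:
C1: 1C, 1H, 1F, 1Br → 0 − 1 + 1 + 1 = +1
C2: 2C, 2O → 0 + 2 = +2
C3: 3C, 1O → 0 + 1 = +1
C4: 3C, 1I → 0 + 1 = +1
C5: 1C, 2H, 1Si → 0 − 2 − 1 = -3
The lowest value is -3.

-3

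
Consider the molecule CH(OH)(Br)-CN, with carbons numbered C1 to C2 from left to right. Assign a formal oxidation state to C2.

Each bond to a more electronegative atom (O, N, halogen) counts +1, each bond to a less electronegative atom (H, metal, B, Si) counts −1, and each C–C bond counts 0.
C2 has one bond to C (0), a triple bond to N (3×+1 = +3).
Oxidation state = 0 + 3 = +3.

+3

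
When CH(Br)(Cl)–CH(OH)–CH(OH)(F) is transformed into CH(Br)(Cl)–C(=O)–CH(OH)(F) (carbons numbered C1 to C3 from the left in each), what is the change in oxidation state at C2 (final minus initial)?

Before: C2 has 2 bonds to C, 1 bond to H, 1 bond to O → oxidation state 0.
After: C2 has 2 bonds to C, 2 bonds to O → oxidation state +2.
Δ = +2 − (0) = +2, so this is an oxidation at C2.

+2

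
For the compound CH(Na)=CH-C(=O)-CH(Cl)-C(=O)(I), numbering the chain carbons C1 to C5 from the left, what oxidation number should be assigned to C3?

+2

Count +1 for every bond to an atom more electronegative than carbon and −1 for every bond to one less electronegative; C–C bonds are 0.
C3 has one bond to C (0), one bond to C (0), a double bond to O (2×+1 = +2).
Oxidation state = 0 + 0 + 2 = +2.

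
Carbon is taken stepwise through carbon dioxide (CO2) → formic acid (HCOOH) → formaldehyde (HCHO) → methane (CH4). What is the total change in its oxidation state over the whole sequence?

-8

Carbon oxidation states along the series — carbon dioxide: +4, formic acid: +2, formaldehyde: 0, methane: -4.
Net change = -4 − (+4) = -8.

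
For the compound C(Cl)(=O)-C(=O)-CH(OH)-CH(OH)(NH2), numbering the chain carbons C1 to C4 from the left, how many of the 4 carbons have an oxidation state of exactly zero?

Tallying each carbon's bonds:
C1: 1C, 2O, 1Cl → 0 + 2 + 1 = +3
C2: 2C, 2O → 0 + 2 = +2
C3: 2C, 1H, 1O → 0 − 1 + 1 = 0
C4: 1C, 1H, 1O, 1N → 0 − 1 + 1 + 1 = +1
1 carbon (C3) meets the condition.

1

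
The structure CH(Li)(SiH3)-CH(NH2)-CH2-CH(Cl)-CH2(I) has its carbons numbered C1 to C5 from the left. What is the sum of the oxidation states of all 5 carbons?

-6

Each bond to a more electronegative atom (O, N, halogen) counts +1, each bond to a less electronegative atom (H, metal, B, Si) counts −1, and each C–C bond counts 0. Tallying each carbon:
C1: 1C, 1H, 1Li, 1Si → 0 − 1 − 1 − 1 = -3
C2: 2C, 1H, 1N → 0 − 1 + 1 = 0
C3: 2C, 2H → 0 − 2 = -2
C4: 2C, 1H, 1Cl → 0 − 1 + 1 = 0
C5: 1C, 2H, 1I → 0 − 2 + 1 = -1
Sum = -3 + 0 − 2 + 0 − 1 = -6.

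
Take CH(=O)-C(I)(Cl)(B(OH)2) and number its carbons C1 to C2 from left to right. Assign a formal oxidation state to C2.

C2 has one bond to C (0), one bond to I (+1), one bond to Cl (+1), one bond to B (-1).
Oxidation state = 0 + 1 + 1 − 1 = +1.

+1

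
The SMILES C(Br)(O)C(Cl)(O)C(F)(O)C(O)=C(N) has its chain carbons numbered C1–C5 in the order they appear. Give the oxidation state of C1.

C1 has one bond to C (0), one bond to Br (+1), one bond to O (+1), one bond to H (-1).
Oxidation state = 0 + 1 + 1 − 1 = +1.

+1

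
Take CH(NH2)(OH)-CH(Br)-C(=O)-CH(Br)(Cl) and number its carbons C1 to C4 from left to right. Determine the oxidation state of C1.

C1 has one bond to C (0), one bond to N (+1), one bond to H (-1), one bond to O (+1).
Oxidation state = 0 + 1 − 1 + 1 = +1.

+1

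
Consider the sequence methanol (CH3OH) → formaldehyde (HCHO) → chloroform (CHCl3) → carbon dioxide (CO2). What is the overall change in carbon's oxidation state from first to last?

Carbon oxidation states along the series — methanol: -2, formaldehyde: 0, chloroform: +2, carbon dioxide: +4.
Net change = +4 − (-2) = +6.

+6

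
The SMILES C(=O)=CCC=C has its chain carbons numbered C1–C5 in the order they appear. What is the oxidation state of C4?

C4 has one bond to C (0), a double bond to C (2×0 = 0), one bond to H (-1).
Oxidation state = 0 + 0 − 1 = -1.

-1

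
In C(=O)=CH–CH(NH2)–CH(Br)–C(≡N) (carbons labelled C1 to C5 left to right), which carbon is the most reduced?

Tallying each carbon's bonds:
C1: 2C, 2O → 0 + 2 = +2
C2: 3C, 1H → 0 − 1 = -1
C3: 2C, 1H, 1N → 0 − 1 + 1 = 0
C4: 2C, 1H, 1Br → 0 − 1 + 1 = 0
C5: 1C, 3N → 0 + 3 = +3
The most reduced carbon is C2 at -1.

C2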